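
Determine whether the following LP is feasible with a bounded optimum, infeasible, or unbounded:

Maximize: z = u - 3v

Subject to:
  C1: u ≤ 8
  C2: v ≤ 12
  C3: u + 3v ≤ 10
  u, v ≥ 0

Feasible with a bounded optimal solution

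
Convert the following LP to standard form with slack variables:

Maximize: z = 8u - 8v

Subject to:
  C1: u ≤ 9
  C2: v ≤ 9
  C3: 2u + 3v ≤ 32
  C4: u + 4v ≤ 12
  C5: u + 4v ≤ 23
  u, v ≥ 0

max z = 8u - 8v

s.t.
  u + s1 = 9
  v + s2 = 9
  2u + 3v + s3 = 32
  u + 4v + s4 = 12
  u + 4v + s5 = 23
  u, v, s1, s2, s3, s4, s5 ≥ 0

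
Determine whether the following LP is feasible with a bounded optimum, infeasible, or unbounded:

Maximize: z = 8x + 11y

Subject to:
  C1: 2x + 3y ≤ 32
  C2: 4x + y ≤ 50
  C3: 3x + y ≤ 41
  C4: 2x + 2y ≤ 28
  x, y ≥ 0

Feasible with a bounded optimal solution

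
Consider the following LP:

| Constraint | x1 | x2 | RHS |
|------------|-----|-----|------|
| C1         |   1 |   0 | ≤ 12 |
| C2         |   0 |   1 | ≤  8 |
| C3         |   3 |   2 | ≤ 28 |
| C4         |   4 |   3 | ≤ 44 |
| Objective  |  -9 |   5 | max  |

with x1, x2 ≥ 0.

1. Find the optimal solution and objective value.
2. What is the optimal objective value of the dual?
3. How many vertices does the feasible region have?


1. x1 = 0, x2 = 8, z = 40
2. 40
3. 4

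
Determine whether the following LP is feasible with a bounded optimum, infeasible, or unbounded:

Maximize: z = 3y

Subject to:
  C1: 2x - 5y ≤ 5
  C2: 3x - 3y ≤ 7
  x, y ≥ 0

Unbounded (objective can increase without bound)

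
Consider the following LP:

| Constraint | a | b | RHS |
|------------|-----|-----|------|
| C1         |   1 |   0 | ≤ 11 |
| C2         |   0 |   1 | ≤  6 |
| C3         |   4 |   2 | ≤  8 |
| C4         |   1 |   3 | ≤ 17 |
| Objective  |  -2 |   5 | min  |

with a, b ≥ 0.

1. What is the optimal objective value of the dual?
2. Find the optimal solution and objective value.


1. -4
2. a = 2, b = 0, z = -4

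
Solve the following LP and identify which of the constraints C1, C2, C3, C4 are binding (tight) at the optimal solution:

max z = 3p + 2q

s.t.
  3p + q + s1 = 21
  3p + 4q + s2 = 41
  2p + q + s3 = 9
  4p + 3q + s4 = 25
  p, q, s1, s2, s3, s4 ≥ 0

At p = 1, q = 7, compute slack b - a·x for each constraint:
  C1: 21 − 10 = 11  (slack)
  C2: 41 − 31 = 10  (slack)
  C3: 9 − 9 = 0  (binding)
  C4: 25 − 25 = 0  (binding)

Optimal: p = 1, q = 7
Binding: C3, C4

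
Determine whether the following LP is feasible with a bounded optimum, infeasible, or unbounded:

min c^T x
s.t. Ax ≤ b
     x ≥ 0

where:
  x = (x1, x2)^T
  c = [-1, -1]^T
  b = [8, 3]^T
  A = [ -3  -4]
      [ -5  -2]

Unbounded (objective can decrease without bound)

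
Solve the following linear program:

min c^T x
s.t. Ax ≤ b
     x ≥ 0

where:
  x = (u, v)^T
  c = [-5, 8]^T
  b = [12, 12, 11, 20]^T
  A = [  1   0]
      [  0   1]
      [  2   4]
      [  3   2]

Evaluate the objective at each vertex of the feasible region:
  z(0, 0) = 0
  z(5.5, 0) = -27.5  ←
  z(0, 2.75) = 22
The minimum is at u = 5.5, v = 0.

u = 5.5, v = 0, z = -27.5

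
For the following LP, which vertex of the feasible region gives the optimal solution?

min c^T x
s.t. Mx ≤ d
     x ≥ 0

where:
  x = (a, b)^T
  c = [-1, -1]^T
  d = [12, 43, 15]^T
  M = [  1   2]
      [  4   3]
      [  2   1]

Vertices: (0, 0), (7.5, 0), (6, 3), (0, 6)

Evaluate the objective at each vertex of the feasible region:
  z(0, 0) = 0
  z(7.5, 0) = -7.5
  z(6, 3) = -9  ←
  z(0, 6) = -6
The minimum is at a = 6, b = 3.

(6, 3)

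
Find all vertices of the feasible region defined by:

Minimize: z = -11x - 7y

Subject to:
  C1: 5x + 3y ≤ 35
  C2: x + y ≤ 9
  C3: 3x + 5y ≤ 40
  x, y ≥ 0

(0, 0), (7, 0), (4, 5), (2.5, 6.5), (0, 8)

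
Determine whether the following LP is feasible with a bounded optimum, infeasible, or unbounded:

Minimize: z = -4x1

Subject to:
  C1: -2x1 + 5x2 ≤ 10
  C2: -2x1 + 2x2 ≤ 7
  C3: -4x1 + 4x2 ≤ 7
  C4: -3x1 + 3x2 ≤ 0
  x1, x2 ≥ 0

Unbounded (objective can decrease without bound)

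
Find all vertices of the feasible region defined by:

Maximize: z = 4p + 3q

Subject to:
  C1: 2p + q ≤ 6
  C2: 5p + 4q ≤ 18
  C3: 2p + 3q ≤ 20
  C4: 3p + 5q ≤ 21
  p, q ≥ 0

(0, 0), (3, 0), (2, 2), (0.4615, 3.923), (0, 4.2)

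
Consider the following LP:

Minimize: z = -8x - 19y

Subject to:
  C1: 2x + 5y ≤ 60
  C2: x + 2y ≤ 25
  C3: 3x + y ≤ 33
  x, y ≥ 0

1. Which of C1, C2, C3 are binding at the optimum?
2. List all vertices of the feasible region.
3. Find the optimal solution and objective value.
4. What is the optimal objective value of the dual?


1. C1, C2
2. (0, 0), (11, 0), (8.2, 8.4), (5, 10), (0, 12)
3. x = 5, y = 10, z = -230
4. -230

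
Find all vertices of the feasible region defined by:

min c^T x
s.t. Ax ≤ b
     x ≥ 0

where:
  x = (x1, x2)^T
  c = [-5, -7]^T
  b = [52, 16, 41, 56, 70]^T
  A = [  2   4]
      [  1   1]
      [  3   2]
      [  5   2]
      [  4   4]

(0, 0), (11.2, 0), (8, 8), (6, 10), (0, 13)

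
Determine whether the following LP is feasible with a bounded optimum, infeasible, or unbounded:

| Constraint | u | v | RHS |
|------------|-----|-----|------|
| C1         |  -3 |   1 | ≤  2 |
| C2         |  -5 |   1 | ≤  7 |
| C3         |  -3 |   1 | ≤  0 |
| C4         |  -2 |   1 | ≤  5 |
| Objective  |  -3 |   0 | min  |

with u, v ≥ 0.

Unbounded (objective can decrease without bound)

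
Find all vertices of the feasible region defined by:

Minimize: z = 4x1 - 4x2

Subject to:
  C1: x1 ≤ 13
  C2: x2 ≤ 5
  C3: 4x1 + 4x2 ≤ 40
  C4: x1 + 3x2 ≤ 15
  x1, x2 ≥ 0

(0, 0), (10, 0), (7.5, 2.5), (0, 5)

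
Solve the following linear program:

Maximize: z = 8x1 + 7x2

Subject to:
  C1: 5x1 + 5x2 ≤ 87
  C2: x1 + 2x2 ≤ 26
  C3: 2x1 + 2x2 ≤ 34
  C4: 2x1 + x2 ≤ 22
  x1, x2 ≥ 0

Evaluate the objective at each vertex of the feasible region:
  z(0, 0) = 0
  z(11, 0) = 88
  z(6, 10) = 118  ←
  z(0, 13) = 91
The maximum is at x1 = 6, x2 = 10.

x1 = 6, x2 = 10, z = 118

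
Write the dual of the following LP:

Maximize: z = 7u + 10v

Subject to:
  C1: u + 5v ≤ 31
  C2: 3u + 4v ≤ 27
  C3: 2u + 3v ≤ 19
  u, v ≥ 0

Primal max cᵀx s.t. Ax ≤ b, x ≥ 0  →  Dual min bᵀy s.t. Aᵀy ≥ c, y ≥ 0.

Minimize: z = 31y1 + 27y2 + 19y3

Subject to:
  y1 + 3y2 + 2y3 ≥ 7
  5y1 + 4y2 + 3y3 ≥ 10
  y1, y2, y3 ≥ 0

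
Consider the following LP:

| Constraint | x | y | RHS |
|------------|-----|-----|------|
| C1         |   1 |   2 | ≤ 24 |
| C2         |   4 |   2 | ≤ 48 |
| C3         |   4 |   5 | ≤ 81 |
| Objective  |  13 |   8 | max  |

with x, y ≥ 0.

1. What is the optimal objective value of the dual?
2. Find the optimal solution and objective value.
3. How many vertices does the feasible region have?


1. 168
2. x = 8, y = 8, z = 168
3. 4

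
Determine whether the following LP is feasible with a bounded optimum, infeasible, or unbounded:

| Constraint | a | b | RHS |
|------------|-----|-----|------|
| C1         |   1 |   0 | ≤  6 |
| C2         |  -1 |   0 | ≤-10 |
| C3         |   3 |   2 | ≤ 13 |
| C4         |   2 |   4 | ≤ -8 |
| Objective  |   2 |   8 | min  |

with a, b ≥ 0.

Infeasible (no feasible solution exists)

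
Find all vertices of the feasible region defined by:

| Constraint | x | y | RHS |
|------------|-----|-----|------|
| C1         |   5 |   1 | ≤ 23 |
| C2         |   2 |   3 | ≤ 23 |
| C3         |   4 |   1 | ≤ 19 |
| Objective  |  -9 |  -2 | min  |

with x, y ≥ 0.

(0, 0), (4.6, 0), (4, 3), (3.4, 5.4), (0, 7.667)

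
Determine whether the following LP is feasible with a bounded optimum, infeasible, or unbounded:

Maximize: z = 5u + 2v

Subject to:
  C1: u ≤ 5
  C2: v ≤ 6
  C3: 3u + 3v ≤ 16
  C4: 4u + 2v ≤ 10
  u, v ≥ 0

Feasible with a bounded optimal solution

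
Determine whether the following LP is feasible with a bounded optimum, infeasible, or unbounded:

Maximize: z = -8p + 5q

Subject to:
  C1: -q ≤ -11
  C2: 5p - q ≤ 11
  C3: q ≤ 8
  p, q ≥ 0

Infeasible (no feasible solution exists)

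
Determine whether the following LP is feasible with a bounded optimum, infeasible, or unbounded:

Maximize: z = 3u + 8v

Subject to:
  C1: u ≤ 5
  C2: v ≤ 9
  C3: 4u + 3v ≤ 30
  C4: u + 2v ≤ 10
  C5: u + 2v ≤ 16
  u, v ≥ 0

Feasible with a bounded optimal solution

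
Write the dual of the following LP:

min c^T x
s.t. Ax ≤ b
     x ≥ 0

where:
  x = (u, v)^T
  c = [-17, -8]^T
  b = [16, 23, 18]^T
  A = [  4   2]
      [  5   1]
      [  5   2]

Primal min cᵀx s.t. Ax ≤ b, x ≥ 0  →  Dual max −bᵀy s.t. Aᵀy ≥ −c, y ≥ 0.

Maximize: z = -16y1 - 23y2 - 18y3

Subject to:
  4y1 + 5y2 + 5y3 ≥ 17
  2y1 + y2 + 2y3 ≥ 8
  y1, y2, y3 ≥ 0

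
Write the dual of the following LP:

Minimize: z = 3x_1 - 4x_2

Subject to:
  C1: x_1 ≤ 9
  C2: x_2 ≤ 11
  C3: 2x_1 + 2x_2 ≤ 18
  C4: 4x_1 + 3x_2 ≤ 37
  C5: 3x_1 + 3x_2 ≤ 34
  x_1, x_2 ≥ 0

Primal min cᵀx s.t. Ax ≤ b, x ≥ 0  →  Dual max −bᵀy s.t. Aᵀy ≥ −c, y ≥ 0.

Maximize: z = -9y1 - 11y2 - 18y3 - 37y4 - 34y5

Subject to:
  y1 + 2y3 + 4y4 + 3y5 ≥ -3
  y2 + 2y3 + 3y4 + 3y5 ≥ 4
  y1, y2, y3, y4, y5 ≥ 0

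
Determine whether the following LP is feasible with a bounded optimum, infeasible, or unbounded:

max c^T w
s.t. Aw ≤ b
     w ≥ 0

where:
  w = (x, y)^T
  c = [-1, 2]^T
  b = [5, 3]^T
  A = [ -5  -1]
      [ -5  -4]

Unbounded (objective can increase without bound)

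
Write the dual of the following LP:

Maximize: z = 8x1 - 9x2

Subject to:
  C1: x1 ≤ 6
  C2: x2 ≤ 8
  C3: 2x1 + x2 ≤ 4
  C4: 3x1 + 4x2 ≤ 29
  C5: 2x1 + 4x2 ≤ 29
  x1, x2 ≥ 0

Primal max cᵀx s.t. Ax ≤ b, x ≥ 0  →  Dual min bᵀy s.t. Aᵀy ≥ c, y ≥ 0.

Minimize: z = 6y1 + 8y2 + 4y3 + 29y4 + 29y5

Subject to:
  y1 + 2y3 + 3y4 + 2y5 ≥ 8
  y2 + y3 + 4y4 + 4y5 ≥ -9
  y1, y2, y3, y4, y5 ≥ 0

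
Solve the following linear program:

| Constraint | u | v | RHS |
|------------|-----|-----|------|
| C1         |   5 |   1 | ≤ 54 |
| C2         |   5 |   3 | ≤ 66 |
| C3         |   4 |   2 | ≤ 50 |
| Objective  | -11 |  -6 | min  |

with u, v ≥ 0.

Evaluate the objective at each vertex of the feasible region:
  z(0, 0) = 0
  z(10.8, 0) = -118.8
  z(9.667, 5.667) = -140.3
  z(9, 7) = -141  ←
  z(0, 22) = -132
The minimum is at u = 9, v = 7.

u = 9, v = 7, z = -141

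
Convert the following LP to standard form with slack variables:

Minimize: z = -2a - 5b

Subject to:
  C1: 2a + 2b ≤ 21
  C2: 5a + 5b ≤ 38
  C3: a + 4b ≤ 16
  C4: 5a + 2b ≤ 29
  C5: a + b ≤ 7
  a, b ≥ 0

min z = -2a - 5b

s.t.
  2a + 2b + s1 = 21
  5a + 5b + s2 = 38
  a + 4b + s3 = 16
  5a + 2b + s4 = 29
  a + b + s5 = 7
  a, b, s1, s2, s3, s4, s5 ≥ 0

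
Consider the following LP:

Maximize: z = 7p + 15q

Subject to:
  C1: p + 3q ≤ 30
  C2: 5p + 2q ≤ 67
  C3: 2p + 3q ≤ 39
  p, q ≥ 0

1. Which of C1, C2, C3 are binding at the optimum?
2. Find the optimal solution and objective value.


1. C1, C3
2. p = 9, q = 7, z = 168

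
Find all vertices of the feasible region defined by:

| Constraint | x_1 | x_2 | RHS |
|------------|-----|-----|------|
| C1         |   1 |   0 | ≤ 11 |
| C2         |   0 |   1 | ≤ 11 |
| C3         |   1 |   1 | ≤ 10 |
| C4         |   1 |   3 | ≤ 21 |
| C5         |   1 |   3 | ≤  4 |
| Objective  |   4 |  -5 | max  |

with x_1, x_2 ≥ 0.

(0, 0), (4, 0), (0, 1.333)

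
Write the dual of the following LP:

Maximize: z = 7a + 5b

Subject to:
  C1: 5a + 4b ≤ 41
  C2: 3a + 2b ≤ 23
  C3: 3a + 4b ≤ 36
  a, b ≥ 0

Primal max cᵀx s.t. Ax ≤ b, x ≥ 0  →  Dual min bᵀy s.t. Aᵀy ≥ c, y ≥ 0.

Minimize: z = 41y1 + 23y2 + 36y3

Subject to:
  5y1 + 3y2 + 3y3 ≥ 7
  4y1 + 2y2 + 4y3 ≥ 5
  y1, y2, y3 ≥ 0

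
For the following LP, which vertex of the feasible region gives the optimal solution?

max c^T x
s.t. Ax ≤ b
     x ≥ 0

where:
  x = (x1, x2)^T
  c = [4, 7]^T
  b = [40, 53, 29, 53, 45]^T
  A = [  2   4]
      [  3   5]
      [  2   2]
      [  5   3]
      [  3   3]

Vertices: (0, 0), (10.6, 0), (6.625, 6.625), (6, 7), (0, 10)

Evaluate the objective at each vertex of the feasible region:
  z(0, 0) = 0
  z(10.6, 0) = 42.4
  z(6.625, 6.625) = 72.88
  z(6, 7) = 73  ←
  z(0, 10) = 70
The maximum is at x1 = 6, x2 = 7.

(6, 7)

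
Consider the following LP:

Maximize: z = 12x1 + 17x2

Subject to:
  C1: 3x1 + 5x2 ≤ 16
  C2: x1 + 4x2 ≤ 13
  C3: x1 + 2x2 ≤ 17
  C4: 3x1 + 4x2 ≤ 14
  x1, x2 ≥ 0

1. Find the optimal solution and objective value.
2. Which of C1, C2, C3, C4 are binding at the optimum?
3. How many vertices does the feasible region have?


1. x1 = 2, x2 = 2, z = 58
2. C1, C4
3. 4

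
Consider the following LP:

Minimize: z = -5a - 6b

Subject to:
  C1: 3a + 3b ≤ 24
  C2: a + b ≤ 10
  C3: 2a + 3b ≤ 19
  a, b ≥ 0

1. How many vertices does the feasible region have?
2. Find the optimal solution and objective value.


1. 4
2. a = 5, b = 3, z = -43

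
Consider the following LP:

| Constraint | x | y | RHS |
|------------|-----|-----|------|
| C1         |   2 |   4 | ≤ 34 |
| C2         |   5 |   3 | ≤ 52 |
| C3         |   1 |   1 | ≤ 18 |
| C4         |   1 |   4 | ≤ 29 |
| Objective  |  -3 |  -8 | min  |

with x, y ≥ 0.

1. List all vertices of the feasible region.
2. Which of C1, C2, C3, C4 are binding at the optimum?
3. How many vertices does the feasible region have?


1. (0, 0), (10.4, 0), (7.571, 4.714), (5, 6), (0, 7.25)
2. C1, C4
3. 5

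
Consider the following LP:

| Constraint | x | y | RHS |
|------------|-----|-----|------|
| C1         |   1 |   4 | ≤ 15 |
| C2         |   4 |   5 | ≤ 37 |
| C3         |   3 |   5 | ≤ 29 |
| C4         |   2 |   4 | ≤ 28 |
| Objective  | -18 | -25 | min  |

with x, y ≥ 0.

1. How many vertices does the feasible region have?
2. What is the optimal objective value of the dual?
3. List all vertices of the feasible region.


1. 5
2. -169
3. (0, 0), (9.25, 0), (8, 1), (5.857, 2.286), (0, 3.75)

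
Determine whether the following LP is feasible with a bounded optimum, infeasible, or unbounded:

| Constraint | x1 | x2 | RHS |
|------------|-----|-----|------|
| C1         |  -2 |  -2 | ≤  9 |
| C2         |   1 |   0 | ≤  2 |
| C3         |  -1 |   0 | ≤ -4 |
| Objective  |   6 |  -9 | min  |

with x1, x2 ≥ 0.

Infeasible (no feasible solution exists)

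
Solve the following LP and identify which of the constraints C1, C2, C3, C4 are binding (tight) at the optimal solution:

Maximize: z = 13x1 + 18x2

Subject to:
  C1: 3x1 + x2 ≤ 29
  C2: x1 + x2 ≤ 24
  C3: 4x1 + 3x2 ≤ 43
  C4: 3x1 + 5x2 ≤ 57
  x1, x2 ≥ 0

At x1 = 4, x2 = 9, compute slack b - a·x for each constraint:
  C1: 29 − 21 = 8  (slack)
  C2: 24 − 13 = 11  (slack)
  C3: 43 − 43 = 0  (binding)
  C4: 57 − 57 = 0  (binding)

Optimal: x1 = 4, x2 = 9
Binding: C3, C4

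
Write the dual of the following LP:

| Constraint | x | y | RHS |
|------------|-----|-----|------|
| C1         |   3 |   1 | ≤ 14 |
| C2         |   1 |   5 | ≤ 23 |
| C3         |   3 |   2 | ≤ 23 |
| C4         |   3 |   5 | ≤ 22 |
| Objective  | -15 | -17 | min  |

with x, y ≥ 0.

Primal min cᵀx s.t. Ax ≤ b, x ≥ 0  →  Dual max −bᵀy s.t. Aᵀy ≥ −c, y ≥ 0.

Maximize: z = -14y1 - 23y2 - 23y3 - 22y4

Subject to:
  3y1 + y2 + 3y3 + 3y4 ≥ 15
  y1 + 5y2 + 2y3 + 5y4 ≥ 17
  y1, y2, y3, y4 ≥ 0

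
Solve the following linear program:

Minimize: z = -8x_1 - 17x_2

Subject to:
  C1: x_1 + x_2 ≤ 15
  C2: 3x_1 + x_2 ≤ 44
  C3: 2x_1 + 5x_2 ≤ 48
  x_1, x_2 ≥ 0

Evaluate the objective at each vertex of the feasible region:
  z(0, 0) = 0
  z(14.67, 0) = -117.3
  z(14.5, 0.5) = -124.5
  z(9, 6) = -174  ←
  z(0, 9.6) = -163.2
The minimum is at x_1 = 9, x_2 = 6.

x_1 = 9, x_2 = 6, z = -174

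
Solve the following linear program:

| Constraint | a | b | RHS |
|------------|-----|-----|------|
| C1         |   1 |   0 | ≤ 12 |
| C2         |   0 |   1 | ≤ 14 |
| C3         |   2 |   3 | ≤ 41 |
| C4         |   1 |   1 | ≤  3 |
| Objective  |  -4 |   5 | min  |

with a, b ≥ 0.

Evaluate the objective at each vertex of the feasible region:
  z(0, 0) = 0
  z(3, 0) = -12  ←
  z(0, 3) = 15
The minimum is at a = 3, b = 0.

a = 3, b = 0, z = -12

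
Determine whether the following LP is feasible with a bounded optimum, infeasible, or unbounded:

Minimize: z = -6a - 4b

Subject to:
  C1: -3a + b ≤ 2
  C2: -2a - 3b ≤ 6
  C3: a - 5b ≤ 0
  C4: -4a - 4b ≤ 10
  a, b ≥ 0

Unbounded (objective can decrease without bound)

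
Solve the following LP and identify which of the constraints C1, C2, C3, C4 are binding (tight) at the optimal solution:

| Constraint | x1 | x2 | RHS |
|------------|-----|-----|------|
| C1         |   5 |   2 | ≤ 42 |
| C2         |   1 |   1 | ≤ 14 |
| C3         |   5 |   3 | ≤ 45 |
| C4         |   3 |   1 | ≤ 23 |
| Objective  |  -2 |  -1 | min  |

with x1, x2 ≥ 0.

At x1 = 6, x2 = 5, compute slack b - a·x for each constraint:
  C1: 42 − 40 = 2  (slack)
  C2: 14 − 11 = 3  (slack)
  C3: 45 − 45 = 0  (binding)
  C4: 23 − 23 = 0  (binding)

Optimal: x1 = 6, x2 = 5
Binding: C3, C4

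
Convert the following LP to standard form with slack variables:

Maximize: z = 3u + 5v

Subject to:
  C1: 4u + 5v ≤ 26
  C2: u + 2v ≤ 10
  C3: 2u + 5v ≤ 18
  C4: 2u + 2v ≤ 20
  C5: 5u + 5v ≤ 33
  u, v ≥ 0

max z = 3u + 5v

s.t.
  4u + 5v + s1 = 26
  u + 2v + s2 = 10
  2u + 5v + s3 = 18
  2u + 2v + s4 = 20
  5u + 5v + s5 = 33
  u, v, s1, s2, s3, s4, s5 ≥ 0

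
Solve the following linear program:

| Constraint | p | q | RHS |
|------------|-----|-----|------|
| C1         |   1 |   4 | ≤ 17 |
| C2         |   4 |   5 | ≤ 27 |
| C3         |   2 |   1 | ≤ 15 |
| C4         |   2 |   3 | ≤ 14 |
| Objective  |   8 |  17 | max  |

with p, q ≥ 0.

Evaluate the objective at each vertex of the feasible region:
  z(0, 0) = 0
  z(6.75, 0) = 54
  z(5.5, 1) = 61
  z(1, 4) = 76  ←
  z(0, 4.25) = 72.25
The maximum is at p = 1, q = 4.

p = 1, q = 4, z = 76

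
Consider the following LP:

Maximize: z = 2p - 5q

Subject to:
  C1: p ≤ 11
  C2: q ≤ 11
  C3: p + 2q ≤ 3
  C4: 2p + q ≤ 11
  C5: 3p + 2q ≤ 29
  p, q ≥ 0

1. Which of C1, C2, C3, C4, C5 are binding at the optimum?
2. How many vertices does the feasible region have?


1. C3
2. 3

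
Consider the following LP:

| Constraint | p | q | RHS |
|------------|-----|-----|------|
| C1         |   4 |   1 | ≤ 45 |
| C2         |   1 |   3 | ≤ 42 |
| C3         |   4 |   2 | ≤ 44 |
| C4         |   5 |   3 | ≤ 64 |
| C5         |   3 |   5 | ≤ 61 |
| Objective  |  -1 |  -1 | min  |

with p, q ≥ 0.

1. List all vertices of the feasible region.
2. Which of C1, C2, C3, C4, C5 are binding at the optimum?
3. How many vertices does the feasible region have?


1. (0, 0), (11, 0), (7, 8), (0, 12.2)
2. C3, C5
3. 4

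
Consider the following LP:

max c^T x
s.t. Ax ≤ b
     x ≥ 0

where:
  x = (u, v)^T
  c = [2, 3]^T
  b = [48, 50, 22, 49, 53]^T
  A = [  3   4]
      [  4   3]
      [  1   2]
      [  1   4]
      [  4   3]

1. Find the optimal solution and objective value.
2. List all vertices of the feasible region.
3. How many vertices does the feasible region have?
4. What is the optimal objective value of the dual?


1. u = 4, v = 9, z = 35
2. (0, 0), (12.5, 0), (8, 6), (4, 9), (0, 11)
3. 5
4. 35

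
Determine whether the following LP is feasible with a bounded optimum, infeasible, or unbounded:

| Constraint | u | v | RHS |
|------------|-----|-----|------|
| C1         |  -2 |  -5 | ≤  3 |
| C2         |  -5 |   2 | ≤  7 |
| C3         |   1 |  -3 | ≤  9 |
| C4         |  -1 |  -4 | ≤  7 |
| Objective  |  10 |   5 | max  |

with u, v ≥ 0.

Unbounded (objective can increase without bound)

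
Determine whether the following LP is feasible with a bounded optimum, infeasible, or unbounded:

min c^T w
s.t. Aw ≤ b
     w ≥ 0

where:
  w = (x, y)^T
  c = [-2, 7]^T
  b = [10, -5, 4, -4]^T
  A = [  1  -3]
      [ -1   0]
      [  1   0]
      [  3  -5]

Infeasible (no feasible solution exists)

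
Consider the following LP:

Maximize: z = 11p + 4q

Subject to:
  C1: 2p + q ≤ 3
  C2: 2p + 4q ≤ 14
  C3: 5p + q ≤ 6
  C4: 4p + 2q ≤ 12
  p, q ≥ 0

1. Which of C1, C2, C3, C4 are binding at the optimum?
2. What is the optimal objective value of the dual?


1. C1, C3
2. 15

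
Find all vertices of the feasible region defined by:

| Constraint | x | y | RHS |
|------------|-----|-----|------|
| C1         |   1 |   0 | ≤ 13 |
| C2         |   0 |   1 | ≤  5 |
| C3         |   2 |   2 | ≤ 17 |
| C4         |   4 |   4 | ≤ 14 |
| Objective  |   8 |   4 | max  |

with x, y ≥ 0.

(0, 0), (3.5, 0), (0, 3.5)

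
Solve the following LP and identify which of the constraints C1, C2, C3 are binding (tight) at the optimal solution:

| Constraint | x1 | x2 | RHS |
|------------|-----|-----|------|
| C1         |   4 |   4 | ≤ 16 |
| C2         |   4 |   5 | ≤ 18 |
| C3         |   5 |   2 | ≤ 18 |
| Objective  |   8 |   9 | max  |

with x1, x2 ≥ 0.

At x1 = 2, x2 = 2, compute slack b - a·x for each constraint:
  C1: 16 − 16 = 0  (binding)
  C2: 18 − 18 = 0  (binding)
  C3: 18 − 14 = 4  (slack)

Optimal: x1 = 2, x2 = 2
Binding: C1, C2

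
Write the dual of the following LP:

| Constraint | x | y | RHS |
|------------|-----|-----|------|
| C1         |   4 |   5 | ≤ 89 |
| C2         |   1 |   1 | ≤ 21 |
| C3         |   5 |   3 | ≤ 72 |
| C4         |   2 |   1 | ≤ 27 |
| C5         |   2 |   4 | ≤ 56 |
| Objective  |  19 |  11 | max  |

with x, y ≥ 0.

Primal max cᵀx s.t. Ax ≤ b, x ≥ 0  →  Dual min bᵀy s.t. Aᵀy ≥ c, y ≥ 0.

Minimize: z = 89y1 + 21y2 + 72y3 + 27y4 + 56y5

Subject to:
  4y1 + y2 + 5y3 + 2y4 + 2y5 ≥ 19
  5y1 + y2 + 3y3 + y4 + 4y5 ≥ 11
  y1, y2, y3, y4, y5 ≥ 0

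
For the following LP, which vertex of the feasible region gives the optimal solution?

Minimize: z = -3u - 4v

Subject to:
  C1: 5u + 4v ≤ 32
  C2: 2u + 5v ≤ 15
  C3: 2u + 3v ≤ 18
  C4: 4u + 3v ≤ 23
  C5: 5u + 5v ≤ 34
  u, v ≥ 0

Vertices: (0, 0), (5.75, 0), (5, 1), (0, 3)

Evaluate the objective at each vertex of the feasible region:
  z(0, 0) = 0
  z(5.75, 0) = -17.25
  z(5, 1) = -19  ←
  z(0, 3) = -12
The minimum is at u = 5, v = 1.

(5, 1)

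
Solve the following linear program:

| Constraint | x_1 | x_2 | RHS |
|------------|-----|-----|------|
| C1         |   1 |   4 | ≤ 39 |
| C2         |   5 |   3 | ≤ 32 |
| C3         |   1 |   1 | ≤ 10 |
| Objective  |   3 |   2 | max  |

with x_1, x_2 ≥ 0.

Evaluate the objective at each vertex of the feasible region:
  z(0, 0) = 0
  z(6.4, 0) = 19.2
  z(1, 9) = 21  ←
  z(0.3333, 9.667) = 20.33
  z(0, 9.75) = 19.5
The maximum is at x_1 = 1, x_2 = 9.

x_1 = 1, x_2 = 9, z = 21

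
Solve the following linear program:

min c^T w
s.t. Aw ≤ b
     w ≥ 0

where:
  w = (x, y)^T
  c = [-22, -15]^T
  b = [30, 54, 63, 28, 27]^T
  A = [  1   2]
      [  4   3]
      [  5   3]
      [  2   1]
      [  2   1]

Evaluate the objective at each vertex of the feasible region:
  z(0, 0) = 0
  z(12.6, 0) = -277.2
  z(9, 6) = -288  ←
  z(3.6, 13.2) = -277.2
  z(0, 15) = -225
The minimum is at x = 9, y = 6.

x = 9, y = 6, z = -288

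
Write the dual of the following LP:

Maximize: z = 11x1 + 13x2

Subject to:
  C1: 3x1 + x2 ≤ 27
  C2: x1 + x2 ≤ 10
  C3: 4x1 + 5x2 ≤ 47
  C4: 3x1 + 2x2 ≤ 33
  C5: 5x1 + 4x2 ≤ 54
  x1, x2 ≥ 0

Primal max cᵀx s.t. Ax ≤ b, x ≥ 0  →  Dual min bᵀy s.t. Aᵀy ≥ c, y ≥ 0.

Minimize: z = 27y1 + 10y2 + 47y3 + 33y4 + 54y5

Subject to:
  3y1 + y2 + 4y3 + 3y4 + 5y5 ≥ 11
  y1 + y2 + 5y3 + 2y4 + 4y5 ≥ 13
  y1, y2, y3, y4, y5 ≥ 0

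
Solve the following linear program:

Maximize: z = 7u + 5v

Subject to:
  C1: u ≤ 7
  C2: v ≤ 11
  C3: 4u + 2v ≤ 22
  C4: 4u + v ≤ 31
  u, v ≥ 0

Evaluate the objective at each vertex of the feasible region:
  z(0, 0) = 0
  z(5.5, 0) = 38.5
  z(0, 11) = 55  ←
The maximum is at u = 0, v = 11.

u = 0, v = 11, z = 55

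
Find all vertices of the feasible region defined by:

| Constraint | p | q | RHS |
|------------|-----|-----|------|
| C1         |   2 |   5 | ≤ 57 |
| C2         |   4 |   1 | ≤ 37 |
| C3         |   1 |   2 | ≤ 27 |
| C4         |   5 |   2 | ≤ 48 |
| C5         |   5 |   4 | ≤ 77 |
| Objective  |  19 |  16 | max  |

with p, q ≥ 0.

(0, 0), (9.25, 0), (8.667, 2.333), (6, 9), (0, 11.4)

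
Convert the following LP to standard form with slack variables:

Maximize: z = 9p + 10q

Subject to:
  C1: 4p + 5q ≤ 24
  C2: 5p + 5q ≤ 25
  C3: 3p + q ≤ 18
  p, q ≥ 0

max z = 9p + 10q

s.t.
  4p + 5q + s1 = 24
  5p + 5q + s2 = 25
  3p + q + s3 = 18
  p, q, s1, s2, s3 ≥ 0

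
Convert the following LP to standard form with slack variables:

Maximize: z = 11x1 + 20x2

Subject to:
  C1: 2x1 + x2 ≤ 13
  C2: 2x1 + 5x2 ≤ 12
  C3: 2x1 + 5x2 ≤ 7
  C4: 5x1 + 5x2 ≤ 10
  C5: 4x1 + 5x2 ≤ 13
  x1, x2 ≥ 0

max z = 11x1 + 20x2

s.t.
  2x1 + x2 + s1 = 13
  2x1 + 5x2 + s2 = 12
  2x1 + 5x2 + s3 = 7
  5x1 + 5x2 + s4 = 10
  4x1 + 5x2 + s5 = 13
  x1, x2, s1, s2, s3, s4, s5 ≥ 0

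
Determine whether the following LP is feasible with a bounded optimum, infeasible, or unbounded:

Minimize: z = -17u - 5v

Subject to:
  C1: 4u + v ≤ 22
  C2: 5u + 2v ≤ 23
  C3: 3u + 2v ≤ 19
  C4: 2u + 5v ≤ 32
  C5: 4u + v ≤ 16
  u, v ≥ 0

Feasible with a bounded optimal solution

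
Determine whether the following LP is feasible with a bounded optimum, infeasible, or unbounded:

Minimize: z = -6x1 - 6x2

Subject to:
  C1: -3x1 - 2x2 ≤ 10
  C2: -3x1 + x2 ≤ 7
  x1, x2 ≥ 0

Unbounded (objective can decrease without bound)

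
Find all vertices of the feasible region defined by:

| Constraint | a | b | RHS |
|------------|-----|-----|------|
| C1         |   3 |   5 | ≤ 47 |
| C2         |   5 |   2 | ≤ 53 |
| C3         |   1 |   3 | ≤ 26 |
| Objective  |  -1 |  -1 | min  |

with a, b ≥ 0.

(0, 0), (10.6, 0), (9, 4), (2.75, 7.75), (0, 8.667)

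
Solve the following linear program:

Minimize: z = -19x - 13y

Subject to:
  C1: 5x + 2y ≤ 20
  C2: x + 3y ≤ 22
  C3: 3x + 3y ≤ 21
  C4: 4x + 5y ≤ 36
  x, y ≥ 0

Evaluate the objective at each vertex of the feasible region:
  z(0, 0) = 0
  z(4, 0) = -76
  z(2, 5) = -103  ←
  z(0, 7) = -91
The minimum is at x = 2, y = 5.

x = 2, y = 5, z = -103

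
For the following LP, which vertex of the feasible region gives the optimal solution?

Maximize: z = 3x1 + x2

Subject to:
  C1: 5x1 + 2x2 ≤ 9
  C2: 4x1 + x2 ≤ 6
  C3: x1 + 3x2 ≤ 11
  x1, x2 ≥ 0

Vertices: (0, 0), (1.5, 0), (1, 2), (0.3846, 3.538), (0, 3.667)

Evaluate the objective at each vertex of the feasible region:
  z(0, 0) = 0
  z(1.5, 0) = 4.5
  z(1, 2) = 5  ←
  z(0.3846, 3.538) = 4.692
  z(0, 3.667) = 3.667
The maximum is at x1 = 1, x2 = 2.

(1, 2)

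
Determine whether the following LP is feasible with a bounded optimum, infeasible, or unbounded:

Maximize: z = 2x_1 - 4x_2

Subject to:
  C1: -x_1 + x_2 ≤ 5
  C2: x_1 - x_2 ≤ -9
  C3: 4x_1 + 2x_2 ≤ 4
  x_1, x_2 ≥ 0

Infeasible (no feasible solution exists)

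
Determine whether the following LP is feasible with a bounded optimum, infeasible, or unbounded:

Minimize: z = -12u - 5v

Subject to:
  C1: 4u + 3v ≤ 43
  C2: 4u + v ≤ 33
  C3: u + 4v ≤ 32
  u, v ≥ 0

Feasible with a bounded optimal solution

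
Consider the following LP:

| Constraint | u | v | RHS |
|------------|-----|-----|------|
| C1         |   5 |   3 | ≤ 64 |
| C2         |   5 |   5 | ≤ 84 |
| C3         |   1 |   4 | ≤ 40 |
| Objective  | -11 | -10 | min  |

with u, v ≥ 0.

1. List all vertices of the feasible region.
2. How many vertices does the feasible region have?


1. (0, 0), (12.8, 0), (8, 8), (0, 10)
2. 4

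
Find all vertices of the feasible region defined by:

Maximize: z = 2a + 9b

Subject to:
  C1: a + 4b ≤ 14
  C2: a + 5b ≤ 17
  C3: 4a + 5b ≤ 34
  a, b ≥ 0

(0, 0), (8.5, 0), (6, 2), (2, 3), (0, 3.4)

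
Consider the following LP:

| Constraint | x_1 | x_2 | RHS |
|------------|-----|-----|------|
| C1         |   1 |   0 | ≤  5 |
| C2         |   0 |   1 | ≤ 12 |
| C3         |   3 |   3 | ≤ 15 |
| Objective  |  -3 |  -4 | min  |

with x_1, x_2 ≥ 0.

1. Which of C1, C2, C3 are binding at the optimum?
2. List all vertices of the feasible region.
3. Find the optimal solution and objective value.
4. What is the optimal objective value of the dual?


1. C3
2. (0, 0), (5, 0), (0, 5)
3. x_1 = 0, x_2 = 5, z = -20
4. -20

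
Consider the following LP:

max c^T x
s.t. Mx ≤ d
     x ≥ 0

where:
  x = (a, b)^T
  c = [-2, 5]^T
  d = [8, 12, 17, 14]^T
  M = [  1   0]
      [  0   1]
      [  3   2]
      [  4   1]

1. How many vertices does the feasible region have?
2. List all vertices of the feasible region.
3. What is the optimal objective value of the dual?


1. 4
2. (0, 0), (3.5, 0), (2.2, 5.2), (0, 8.5)
3. 42.5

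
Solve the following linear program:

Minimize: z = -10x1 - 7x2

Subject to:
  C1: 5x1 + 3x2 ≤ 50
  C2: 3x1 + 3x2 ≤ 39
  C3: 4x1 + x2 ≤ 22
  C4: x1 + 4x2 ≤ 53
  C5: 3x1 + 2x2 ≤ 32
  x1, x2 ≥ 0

Evaluate the objective at each vertex of the feasible region:
  z(0, 0) = 0
  z(5.5, 0) = -55
  z(3, 10) = -100  ←
  z(0, 13) = -91
The minimum is at x1 = 3, x2 = 10.

x1 = 3, x2 = 10, z = -100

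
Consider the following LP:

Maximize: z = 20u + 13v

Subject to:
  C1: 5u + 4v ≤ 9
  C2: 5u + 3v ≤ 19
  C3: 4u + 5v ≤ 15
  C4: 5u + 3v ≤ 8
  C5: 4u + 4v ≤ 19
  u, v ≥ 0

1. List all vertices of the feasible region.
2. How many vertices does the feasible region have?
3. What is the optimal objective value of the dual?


1. (0, 0), (1.6, 0), (1, 1), (0, 2.25)
2. 4
3. 33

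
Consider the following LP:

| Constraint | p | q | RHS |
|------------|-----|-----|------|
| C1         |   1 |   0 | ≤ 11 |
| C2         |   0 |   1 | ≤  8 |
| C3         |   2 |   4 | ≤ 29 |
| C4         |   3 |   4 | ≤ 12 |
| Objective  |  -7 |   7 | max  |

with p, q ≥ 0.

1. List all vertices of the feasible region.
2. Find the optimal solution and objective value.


1. (0, 0), (4, 0), (0, 3)
2. p = 0, q = 3, z = 21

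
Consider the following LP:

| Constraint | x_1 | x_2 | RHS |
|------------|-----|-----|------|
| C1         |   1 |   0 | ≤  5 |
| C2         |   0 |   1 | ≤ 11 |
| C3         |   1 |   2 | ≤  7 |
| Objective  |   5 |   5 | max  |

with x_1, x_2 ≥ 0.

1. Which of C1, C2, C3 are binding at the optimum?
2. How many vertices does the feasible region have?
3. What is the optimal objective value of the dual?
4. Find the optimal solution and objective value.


1. C1, C3
2. 4
3. 30
4. x_1 = 5, x_2 = 1, z = 30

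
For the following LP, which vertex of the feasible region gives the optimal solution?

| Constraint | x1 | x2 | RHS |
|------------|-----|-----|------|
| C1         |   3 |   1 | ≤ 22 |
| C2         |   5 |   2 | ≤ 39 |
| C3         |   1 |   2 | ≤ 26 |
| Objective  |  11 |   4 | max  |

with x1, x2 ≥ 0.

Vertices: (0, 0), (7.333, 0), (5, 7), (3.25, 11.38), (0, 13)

Evaluate the objective at each vertex of the feasible region:
  z(0, 0) = 0
  z(7.333, 0) = 80.67
  z(5, 7) = 83  ←
  z(3.25, 11.38) = 81.25
  z(0, 13) = 52
The maximum is at x1 = 5, x2 = 7.

(5, 7)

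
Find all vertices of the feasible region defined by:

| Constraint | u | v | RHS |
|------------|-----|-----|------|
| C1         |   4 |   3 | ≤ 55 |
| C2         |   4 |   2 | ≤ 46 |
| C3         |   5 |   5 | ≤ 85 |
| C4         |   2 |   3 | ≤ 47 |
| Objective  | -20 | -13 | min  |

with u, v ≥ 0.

(0, 0), (11.5, 0), (7, 9), (4, 13), (0, 15.67)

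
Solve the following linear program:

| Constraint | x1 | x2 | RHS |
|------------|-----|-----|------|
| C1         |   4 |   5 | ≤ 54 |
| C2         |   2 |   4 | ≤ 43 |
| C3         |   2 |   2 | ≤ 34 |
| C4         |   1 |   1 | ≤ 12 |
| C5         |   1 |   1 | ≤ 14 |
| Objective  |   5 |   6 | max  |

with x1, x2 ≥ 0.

Evaluate the objective at each vertex of the feasible region:
  z(0, 0) = 0
  z(12, 0) = 60
  z(6, 6) = 66  ←
  z(0.1667, 10.67) = 64.83
  z(0, 10.75) = 64.5
The maximum is at x1 = 6, x2 = 6.

x1 = 6, x2 = 6, z = 66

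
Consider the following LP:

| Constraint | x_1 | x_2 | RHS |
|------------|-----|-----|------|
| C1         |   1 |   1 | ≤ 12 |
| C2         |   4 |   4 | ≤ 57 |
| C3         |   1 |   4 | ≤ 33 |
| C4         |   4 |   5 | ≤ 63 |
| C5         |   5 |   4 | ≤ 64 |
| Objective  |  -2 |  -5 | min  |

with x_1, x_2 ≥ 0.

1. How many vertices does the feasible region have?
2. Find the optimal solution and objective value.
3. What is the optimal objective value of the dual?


1. 4
2. x_1 = 5, x_2 = 7, z = -45
3. -45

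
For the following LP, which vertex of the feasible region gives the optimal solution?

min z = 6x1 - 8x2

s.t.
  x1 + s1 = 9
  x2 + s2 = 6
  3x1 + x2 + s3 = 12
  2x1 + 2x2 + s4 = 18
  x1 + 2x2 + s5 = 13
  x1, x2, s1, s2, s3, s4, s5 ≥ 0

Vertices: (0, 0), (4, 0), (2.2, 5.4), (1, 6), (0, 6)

Evaluate the objective at each vertex of the feasible region:
  z(0, 0) = 0
  z(4, 0) = 24
  z(2.2, 5.4) = -30
  z(1, 6) = -42
  z(0, 6) = -48  ←
The minimum is at x1 = 0, x2 = 6.

(0, 6)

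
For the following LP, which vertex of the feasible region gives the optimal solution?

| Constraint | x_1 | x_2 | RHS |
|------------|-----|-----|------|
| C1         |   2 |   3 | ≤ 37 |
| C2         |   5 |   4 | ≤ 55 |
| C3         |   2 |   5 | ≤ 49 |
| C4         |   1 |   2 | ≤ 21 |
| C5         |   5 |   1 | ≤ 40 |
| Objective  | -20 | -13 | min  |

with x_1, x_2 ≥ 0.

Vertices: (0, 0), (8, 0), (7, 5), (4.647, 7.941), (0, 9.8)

Evaluate the objective at each vertex of the feasible region:
  z(0, 0) = 0
  z(8, 0) = -160
  z(7, 5) = -205  ←
  z(4.647, 7.941) = -196.2
  z(0, 9.8) = -127.4
The minimum is at x_1 = 7, x_2 = 5.

(7, 5)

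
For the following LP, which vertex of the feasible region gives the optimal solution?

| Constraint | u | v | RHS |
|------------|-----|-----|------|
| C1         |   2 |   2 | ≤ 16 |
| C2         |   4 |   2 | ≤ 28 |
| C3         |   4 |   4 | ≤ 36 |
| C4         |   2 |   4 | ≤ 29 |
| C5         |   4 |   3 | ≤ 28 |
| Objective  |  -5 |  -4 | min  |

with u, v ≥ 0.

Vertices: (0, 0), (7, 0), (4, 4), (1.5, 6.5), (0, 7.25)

Evaluate the objective at each vertex of the feasible region:
  z(0, 0) = 0
  z(7, 0) = -35
  z(4, 4) = -36  ←
  z(1.5, 6.5) = -33.5
  z(0, 7.25) = -29
The minimum is at u = 4, v = 4.

(4, 4)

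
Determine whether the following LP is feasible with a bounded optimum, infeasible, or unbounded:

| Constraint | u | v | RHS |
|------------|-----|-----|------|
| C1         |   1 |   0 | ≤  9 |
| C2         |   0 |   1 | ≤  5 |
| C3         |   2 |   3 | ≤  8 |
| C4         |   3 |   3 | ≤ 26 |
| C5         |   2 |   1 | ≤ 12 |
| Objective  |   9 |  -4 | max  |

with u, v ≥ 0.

Feasible with a bounded optimal solution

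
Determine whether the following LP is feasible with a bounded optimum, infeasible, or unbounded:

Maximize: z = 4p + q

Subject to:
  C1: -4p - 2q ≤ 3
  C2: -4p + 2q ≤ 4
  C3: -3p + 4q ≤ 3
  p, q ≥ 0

Unbounded (objective can increase without bound)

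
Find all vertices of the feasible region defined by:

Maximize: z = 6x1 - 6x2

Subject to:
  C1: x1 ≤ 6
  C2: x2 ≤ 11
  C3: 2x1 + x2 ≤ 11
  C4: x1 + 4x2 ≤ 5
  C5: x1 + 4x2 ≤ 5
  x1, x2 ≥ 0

(0, 0), (5, 0), (0, 1.25)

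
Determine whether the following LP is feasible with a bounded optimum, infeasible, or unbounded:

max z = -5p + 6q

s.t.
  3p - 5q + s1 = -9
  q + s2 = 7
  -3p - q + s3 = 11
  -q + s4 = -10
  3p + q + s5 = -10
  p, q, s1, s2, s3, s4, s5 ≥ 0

Infeasible (no feasible solution exists)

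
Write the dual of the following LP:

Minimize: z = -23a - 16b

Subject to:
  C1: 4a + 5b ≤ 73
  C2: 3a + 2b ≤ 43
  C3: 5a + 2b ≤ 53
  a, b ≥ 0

Primal min cᵀx s.t. Ax ≤ b, x ≥ 0  →  Dual max −bᵀy s.t. Aᵀy ≥ −c, y ≥ 0.

Maximize: z = -73y1 - 43y2 - 53y3

Subject to:
  4y1 + 3y2 + 5y3 ≥ 23
  5y1 + 2y2 + 2y3 ≥ 16
  y1, y2, y3 ≥ 0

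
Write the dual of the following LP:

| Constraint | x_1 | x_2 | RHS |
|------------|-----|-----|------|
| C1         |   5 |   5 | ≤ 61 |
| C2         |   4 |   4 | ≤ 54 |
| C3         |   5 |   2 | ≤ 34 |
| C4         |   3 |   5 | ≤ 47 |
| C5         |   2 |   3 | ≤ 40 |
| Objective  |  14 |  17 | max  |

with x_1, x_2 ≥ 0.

Primal max cᵀx s.t. Ax ≤ b, x ≥ 0  →  Dual min bᵀy s.t. Aᵀy ≥ c, y ≥ 0.

Minimize: z = 61y1 + 54y2 + 34y3 + 47y4 + 40y5

Subject to:
  5y1 + 4y2 + 5y3 + 3y4 + 2y5 ≥ 14
  5y1 + 4y2 + 2y3 + 5y4 + 3y5 ≥ 17
  y1, y2, y3, y4, y5 ≥ 0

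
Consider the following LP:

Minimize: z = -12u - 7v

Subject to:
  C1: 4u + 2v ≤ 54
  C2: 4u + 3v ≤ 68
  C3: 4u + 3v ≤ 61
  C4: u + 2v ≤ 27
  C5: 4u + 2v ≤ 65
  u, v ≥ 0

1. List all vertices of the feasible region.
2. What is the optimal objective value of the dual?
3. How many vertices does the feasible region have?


1. (0, 0), (13.5, 0), (10, 7), (8.2, 9.4), (0, 13.5)
2. -169
3. 5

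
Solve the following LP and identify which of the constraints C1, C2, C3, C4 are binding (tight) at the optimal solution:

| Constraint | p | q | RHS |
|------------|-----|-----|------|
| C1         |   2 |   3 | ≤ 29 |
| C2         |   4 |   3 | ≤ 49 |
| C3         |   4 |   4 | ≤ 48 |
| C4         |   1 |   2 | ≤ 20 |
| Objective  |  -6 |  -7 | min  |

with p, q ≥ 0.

At p = 7, q = 5, compute slack b - a·x for each constraint:
  C1: 29 − 29 = 0  (binding)
  C2: 49 − 43 = 6  (slack)
  C3: 48 − 48 = 0  (binding)
  C4: 20 − 17 = 3  (slack)

Optimal: p = 7, q = 5
Binding: C1, C3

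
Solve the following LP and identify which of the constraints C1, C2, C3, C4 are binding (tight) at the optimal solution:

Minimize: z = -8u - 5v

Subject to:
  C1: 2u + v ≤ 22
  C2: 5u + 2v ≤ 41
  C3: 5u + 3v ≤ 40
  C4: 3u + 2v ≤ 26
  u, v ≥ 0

At u = 2, v = 10, compute slack b - a·x for each constraint:
  C1: 22 − 14 = 8  (slack)
  C2: 41 − 30 = 11  (slack)
  C3: 40 − 40 = 0  (binding)
  C4: 26 − 26 = 0  (binding)

Optimal: u = 2, v = 10
Binding: C3, C4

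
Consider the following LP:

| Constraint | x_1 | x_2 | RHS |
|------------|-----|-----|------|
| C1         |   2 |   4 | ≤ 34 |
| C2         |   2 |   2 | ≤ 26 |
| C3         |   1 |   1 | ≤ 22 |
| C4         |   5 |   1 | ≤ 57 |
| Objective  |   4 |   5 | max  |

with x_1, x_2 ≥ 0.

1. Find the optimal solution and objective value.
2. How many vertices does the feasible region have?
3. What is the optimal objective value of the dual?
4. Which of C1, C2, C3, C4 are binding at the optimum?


1. x_1 = 9, x_2 = 4, z = 56
2. 5
3. 56
4. C1, C2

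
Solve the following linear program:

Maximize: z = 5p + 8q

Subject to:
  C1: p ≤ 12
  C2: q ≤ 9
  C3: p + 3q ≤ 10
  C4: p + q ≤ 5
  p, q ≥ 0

Evaluate the objective at each vertex of the feasible region:
  z(0, 0) = 0
  z(5, 0) = 25
  z(2.5, 2.5) = 32.5  ←
  z(0, 3.333) = 26.67
The maximum is at p = 2.5, q = 2.5.

p = 2.5, q = 2.5, z = 32.5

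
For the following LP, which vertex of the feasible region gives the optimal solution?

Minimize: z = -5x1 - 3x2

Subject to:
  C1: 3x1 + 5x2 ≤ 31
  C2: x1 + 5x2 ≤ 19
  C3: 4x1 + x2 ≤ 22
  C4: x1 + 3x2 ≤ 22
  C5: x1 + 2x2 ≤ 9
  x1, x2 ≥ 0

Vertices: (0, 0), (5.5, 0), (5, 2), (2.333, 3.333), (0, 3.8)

Evaluate the objective at each vertex of the feasible region:
  z(0, 0) = 0
  z(5.5, 0) = -27.5
  z(5, 2) = -31  ←
  z(2.333, 3.333) = -21.67
  z(0, 3.8) = -11.4
The minimum is at x1 = 5, x2 = 2.

(5, 2)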